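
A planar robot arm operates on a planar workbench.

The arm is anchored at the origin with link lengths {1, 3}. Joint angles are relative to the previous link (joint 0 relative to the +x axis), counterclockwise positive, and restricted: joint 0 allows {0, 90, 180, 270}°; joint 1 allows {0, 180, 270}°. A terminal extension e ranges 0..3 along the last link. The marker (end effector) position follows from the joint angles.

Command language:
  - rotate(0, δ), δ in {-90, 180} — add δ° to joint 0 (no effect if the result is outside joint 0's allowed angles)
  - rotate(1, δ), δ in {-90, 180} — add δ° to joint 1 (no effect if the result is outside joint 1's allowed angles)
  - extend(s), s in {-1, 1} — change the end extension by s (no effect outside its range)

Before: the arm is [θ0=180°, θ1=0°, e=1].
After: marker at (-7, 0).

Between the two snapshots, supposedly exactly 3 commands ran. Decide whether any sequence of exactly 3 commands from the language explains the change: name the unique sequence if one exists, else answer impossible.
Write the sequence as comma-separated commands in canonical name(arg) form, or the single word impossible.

extend(1), extend(1), extend(1)

from: [θ0=180°, θ1=0°, e=1]
t=1 extend(1) ⇒ [θ0=180°, θ1=0°, e=2]
t=2 extend(1) ⇒ [θ0=180°, θ1=0°, e=3]
t=3 extend(1) ⇒ [θ0=180°, θ1=0°, e=3]
uniquely the one of 216 3-step routes that fits.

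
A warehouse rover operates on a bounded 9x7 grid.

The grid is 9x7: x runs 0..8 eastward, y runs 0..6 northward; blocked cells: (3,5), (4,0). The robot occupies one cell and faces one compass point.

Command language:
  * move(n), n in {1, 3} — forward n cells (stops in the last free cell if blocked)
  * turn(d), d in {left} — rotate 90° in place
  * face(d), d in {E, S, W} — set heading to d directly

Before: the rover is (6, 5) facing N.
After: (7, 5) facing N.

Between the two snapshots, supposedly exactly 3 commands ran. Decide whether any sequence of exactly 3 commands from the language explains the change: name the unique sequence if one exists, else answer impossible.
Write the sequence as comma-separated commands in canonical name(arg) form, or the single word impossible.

key: heading stays N — rotations cancel among the 3 commands
t0: (6, 5) facing N
t=1 face(E) ⇒ (6, 5) facing E
t=2 move(1) ⇒ (7, 5) facing E
t=3 turn(left) ⇒ (7, 5) facing N
uniquely the one of 216 3-step routes that fits.

face(E), move(1), turn(left)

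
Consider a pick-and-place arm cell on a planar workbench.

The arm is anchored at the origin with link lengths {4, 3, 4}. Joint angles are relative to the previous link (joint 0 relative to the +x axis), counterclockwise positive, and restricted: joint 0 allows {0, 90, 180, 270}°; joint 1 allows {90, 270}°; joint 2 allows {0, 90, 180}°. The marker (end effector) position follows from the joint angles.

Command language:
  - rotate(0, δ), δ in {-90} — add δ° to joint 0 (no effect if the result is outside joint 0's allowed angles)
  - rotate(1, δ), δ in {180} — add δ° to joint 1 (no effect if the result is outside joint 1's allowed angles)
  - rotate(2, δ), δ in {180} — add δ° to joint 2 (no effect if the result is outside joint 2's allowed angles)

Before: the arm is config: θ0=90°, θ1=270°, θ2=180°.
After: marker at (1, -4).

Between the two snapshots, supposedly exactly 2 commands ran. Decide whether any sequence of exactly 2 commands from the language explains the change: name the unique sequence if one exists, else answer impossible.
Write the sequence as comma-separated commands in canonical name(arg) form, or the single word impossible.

t0: config: θ0=90°, θ1=270°, θ2=180°
step 1 (rotate(0, -90)): config: θ0=0°, θ1=270°, θ2=180°
step 2 (rotate(0, -90)): config: θ0=270°, θ1=270°, θ2=180°
uniquely the one of 9 2-step routes that fits.

rotate(0, -90), rotate(0, -90)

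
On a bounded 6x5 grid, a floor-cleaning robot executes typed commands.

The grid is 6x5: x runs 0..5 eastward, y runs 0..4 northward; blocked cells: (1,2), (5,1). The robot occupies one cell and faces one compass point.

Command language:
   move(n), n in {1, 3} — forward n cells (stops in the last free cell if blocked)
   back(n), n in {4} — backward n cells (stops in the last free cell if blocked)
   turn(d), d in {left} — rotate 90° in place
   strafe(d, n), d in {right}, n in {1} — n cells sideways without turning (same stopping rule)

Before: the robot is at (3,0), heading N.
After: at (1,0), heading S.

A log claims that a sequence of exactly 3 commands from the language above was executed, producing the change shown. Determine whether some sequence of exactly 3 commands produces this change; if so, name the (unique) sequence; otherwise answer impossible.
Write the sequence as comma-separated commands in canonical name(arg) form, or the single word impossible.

no 3-step route produces this change.

impossible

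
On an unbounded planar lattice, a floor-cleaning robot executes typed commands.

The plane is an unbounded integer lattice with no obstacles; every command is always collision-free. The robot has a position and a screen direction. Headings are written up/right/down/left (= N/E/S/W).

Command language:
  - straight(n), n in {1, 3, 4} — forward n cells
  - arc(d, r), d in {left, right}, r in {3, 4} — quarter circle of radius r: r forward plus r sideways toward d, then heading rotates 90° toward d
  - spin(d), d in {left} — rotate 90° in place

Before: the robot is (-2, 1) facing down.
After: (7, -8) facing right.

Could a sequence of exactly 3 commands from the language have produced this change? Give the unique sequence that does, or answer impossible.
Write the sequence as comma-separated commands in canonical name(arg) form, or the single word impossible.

arc(left, 3), arc(right, 3), arc(left, 3)

key: cell and facing (now E) both changed — the 3 commands mix motion and turning
t0: (-2, 1) facing down
[1] after arc(left, 3): (1, -2) facing right
[2] after arc(right, 3): (4, -5) facing down
[3] after arc(left, 3): (7, -8) facing right
no other 3-command option fits: unique.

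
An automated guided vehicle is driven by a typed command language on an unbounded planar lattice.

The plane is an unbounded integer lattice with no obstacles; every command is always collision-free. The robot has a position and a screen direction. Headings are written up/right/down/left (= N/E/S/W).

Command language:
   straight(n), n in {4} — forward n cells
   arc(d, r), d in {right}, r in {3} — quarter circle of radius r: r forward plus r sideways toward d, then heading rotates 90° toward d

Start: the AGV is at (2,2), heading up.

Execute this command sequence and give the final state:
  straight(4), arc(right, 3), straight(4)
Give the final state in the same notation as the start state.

start: at (2,2), heading up
1. straight(4) → at (2,6), heading up
2. arc(right, 3) → at (5,9), heading right
3. straight(4) → at (9,9), heading right

at (9,9), heading right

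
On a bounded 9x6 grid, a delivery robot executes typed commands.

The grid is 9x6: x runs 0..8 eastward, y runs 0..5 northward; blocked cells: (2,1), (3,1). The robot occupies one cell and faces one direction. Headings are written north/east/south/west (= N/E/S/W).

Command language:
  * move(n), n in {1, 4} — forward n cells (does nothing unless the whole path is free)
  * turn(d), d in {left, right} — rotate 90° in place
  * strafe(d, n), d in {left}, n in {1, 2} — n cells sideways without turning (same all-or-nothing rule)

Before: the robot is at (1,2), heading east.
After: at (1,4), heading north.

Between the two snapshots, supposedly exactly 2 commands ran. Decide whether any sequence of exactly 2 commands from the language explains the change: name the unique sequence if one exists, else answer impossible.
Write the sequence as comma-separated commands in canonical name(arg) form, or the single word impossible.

key: cell and facing (now N) both changed — the 2 commands mix motion and turning
from: at (1,2), heading east
step 1 (strafe(left, 2)): at (1,4), heading east
step 2 (turn(left)): at (1,4), heading north
no rival 2-sequence matches.

strafe(left, 2), turn(left)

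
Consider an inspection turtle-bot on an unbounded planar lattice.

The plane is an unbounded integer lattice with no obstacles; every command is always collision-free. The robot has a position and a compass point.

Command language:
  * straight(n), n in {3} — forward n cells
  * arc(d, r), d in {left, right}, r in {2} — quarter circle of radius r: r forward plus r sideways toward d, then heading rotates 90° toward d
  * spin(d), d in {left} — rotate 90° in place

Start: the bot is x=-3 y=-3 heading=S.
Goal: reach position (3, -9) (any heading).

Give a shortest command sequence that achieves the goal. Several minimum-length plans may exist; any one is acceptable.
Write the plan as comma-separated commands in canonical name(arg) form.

arc(left, 2), arc(right, 2), arc(left, 2)

start: x=-3 y=-3 heading=S
t=1 arc(left, 2) ⇒ x=-1 y=-5 heading=E
t=2 arc(right, 2) ⇒ x=1 y=-7 heading=S
t=3 arc(left, 2) ⇒ x=3 y=-9 heading=E
shorter routes all fall short; 3 is best.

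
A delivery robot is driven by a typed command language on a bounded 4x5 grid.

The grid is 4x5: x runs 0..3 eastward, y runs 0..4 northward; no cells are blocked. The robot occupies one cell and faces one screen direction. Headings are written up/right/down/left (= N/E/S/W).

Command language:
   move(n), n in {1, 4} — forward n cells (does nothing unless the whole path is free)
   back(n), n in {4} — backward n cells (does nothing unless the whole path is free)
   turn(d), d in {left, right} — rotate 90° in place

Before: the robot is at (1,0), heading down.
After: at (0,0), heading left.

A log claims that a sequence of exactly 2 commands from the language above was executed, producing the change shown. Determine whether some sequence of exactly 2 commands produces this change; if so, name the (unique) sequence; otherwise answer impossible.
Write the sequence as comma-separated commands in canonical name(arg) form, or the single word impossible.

key: order matters: swapping turn(right) and move(1) lands elsewhere
from: at (1,0), heading down
step 1 (turn(right)): at (1,0), heading left
step 2 (move(1)): at (0,0), heading left
no other 2-command option fits: unique.

turn(right), move(1)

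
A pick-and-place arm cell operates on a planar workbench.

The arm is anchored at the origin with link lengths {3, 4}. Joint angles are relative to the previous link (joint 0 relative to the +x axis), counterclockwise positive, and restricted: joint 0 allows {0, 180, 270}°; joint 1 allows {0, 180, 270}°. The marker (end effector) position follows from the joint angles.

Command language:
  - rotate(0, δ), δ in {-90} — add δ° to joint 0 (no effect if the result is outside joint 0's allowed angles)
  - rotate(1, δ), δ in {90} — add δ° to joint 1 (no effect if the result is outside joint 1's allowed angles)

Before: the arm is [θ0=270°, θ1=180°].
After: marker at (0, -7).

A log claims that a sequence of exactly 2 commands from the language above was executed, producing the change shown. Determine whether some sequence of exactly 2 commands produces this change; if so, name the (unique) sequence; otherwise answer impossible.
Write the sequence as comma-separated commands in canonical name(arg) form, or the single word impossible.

begin: [θ0=270°, θ1=180°]
step 1 (rotate(1, 90)): [θ0=270°, θ1=270°]
step 2 (rotate(1, 90)): [θ0=270°, θ1=0°]
no rival 2-sequence matches.

rotate(1, 90), rotate(1, 90)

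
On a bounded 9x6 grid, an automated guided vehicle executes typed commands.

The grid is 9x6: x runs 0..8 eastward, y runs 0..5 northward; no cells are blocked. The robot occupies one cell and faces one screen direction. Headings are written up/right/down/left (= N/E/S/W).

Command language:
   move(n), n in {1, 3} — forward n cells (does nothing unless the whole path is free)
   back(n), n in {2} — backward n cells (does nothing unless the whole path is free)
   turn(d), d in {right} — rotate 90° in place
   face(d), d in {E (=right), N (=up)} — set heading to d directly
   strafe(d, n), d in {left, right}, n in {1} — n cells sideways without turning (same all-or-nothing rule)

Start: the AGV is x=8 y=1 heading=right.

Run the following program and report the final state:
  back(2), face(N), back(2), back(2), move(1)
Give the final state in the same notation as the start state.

x=6 y=2 heading=up

t0: x=8 y=1 heading=right
t=1 back(2) ⇒ x=6 y=1 heading=right
t=2 face(N) ⇒ x=6 y=1 heading=up
t=3 back(2) ⇒ x=6 y=1 heading=up
t=4 back(2) ⇒ x=6 y=1 heading=up
t=5 move(1) ⇒ x=6 y=2 heading=up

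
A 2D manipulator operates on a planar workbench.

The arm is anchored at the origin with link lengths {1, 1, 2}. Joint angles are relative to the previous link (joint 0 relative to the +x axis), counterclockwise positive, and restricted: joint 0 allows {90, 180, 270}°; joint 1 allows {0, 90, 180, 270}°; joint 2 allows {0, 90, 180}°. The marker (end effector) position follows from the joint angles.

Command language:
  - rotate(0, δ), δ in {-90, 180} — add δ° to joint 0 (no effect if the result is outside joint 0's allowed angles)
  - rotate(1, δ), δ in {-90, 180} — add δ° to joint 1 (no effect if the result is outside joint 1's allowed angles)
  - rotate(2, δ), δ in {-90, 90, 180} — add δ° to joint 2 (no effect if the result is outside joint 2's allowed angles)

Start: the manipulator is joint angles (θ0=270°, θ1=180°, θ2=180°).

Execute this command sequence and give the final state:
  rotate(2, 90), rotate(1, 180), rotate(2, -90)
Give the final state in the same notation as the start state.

joint angles (θ0=270°, θ1=0°, θ2=90°)

t0: joint angles (θ0=270°, θ1=180°, θ2=180°)
t=1 rotate(2, 90) ⇒ joint angles (θ0=270°, θ1=180°, θ2=180°)
t=2 rotate(1, 180) ⇒ joint angles (θ0=270°, θ1=0°, θ2=180°)
t=3 rotate(2, -90) ⇒ joint angles (θ0=270°, θ1=0°, θ2=90°)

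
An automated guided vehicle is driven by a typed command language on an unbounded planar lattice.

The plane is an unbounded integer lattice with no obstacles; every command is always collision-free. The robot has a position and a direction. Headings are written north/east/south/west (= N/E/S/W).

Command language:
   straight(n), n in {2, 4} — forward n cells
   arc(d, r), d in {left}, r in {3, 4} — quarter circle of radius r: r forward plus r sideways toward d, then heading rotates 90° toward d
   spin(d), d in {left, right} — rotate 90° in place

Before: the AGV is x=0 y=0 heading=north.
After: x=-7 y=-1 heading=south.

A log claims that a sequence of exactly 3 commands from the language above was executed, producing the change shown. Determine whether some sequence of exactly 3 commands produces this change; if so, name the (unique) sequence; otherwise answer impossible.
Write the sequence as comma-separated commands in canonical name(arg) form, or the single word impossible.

key: running straight(2) before arc(left, 4) would end elsewhere — order is forced
t0: x=0 y=0 heading=north
t=1 arc(left, 4) ⇒ x=-4 y=4 heading=west
t=2 arc(left, 3) ⇒ x=-7 y=1 heading=south
t=3 straight(2) ⇒ x=-7 y=-1 heading=south
no rival 3-sequence matches.

arc(left, 4), arc(left, 3), straight(2)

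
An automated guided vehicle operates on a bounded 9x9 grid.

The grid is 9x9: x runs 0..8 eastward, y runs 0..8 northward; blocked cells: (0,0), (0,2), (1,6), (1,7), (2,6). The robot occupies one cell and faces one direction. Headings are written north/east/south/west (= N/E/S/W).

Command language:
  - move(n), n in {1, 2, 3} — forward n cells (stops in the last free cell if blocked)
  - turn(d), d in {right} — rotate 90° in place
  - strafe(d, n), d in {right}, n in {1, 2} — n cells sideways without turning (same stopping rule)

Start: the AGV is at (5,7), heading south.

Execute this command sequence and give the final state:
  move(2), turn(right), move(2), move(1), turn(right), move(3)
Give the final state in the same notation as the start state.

at (2,5), heading north

begin: at (5,7), heading south
step 1 (move(2)): at (5,5), heading south
step 2 (turn(right)): at (5,5), heading west
step 3 (move(2)): at (3,5), heading west
step 4 (move(1)): at (2,5), heading west
step 5 (turn(right)): at (2,5), heading north
step 6 (move(3)): at (2,5), heading north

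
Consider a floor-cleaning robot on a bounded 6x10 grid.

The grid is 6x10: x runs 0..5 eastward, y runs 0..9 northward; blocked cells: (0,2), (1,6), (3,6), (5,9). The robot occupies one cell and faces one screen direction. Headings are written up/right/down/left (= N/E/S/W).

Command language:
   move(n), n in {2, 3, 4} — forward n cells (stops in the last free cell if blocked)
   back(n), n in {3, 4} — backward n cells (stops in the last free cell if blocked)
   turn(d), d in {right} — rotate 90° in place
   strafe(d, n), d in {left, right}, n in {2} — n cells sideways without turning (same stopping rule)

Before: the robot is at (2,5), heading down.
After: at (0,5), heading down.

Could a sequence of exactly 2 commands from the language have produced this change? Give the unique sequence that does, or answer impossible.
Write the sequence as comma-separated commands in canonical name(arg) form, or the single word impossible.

strafe(right, 2), strafe(right, 2)

key: the second strafe(right, 2) runs into the grid edge before its full distance
start: at (2,5), heading down
step 1 (strafe(right, 2)): at (0,5), heading down
step 2 (strafe(right, 2)): at (0,5), heading down
no other 2-command option fits: unique.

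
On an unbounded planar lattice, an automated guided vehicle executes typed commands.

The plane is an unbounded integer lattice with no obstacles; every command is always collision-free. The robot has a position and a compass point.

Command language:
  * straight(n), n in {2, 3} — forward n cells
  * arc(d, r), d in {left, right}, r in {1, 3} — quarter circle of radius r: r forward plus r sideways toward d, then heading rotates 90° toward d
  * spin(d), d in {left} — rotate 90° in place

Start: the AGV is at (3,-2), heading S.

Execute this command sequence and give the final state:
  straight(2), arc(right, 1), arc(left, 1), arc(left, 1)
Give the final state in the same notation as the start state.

at (2,-7), heading E

t0: at (3,-2), heading S
t=1 straight(2) ⇒ at (3,-4), heading S
t=2 arc(right, 1) ⇒ at (2,-5), heading W
t=3 arc(left, 1) ⇒ at (1,-6), heading S
t=4 arc(left, 1) ⇒ at (2,-7), heading E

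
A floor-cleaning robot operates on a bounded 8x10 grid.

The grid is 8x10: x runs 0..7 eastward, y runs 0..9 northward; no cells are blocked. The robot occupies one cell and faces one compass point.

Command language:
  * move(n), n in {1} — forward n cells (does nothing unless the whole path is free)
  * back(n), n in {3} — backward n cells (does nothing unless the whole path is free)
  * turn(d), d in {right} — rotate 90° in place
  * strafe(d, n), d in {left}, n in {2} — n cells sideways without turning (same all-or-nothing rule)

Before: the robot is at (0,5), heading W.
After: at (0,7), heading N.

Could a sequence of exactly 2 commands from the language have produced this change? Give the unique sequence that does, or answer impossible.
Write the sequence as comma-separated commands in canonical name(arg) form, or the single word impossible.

impossible

no 2-step route produces this change.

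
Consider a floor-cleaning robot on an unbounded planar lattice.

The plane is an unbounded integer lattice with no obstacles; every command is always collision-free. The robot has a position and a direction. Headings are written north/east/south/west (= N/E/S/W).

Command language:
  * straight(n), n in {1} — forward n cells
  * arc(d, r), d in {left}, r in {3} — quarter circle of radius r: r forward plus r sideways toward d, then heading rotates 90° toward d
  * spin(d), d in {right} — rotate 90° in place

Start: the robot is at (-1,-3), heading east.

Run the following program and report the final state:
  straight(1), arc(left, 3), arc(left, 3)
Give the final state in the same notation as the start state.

at (0,3), heading west

t0: at (-1,-3), heading east
1. straight(1) → at (0,-3), heading east
2. arc(left, 3) → at (3,0), heading north
3. arc(left, 3) → at (0,3), heading west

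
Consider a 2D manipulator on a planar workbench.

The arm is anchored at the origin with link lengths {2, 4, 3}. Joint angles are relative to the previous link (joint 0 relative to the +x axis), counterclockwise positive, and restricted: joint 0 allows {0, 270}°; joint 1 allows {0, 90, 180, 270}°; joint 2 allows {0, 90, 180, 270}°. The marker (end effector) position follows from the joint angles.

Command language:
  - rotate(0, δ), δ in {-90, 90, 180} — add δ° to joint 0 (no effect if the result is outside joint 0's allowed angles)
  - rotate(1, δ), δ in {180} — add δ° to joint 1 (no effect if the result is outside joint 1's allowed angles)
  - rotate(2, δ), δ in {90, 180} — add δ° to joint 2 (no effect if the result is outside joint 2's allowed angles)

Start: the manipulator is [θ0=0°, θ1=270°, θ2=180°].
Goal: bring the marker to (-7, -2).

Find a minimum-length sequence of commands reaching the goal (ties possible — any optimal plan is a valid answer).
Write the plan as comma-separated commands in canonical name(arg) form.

rotate(0, -90), rotate(2, 180)

from: [θ0=0°, θ1=270°, θ2=180°]
[1] after rotate(0, -90): [θ0=270°, θ1=270°, θ2=180°]
[2] after rotate(2, 180): [θ0=270°, θ1=270°, θ2=0°]
no 1-step plan works, so 2 is optimal.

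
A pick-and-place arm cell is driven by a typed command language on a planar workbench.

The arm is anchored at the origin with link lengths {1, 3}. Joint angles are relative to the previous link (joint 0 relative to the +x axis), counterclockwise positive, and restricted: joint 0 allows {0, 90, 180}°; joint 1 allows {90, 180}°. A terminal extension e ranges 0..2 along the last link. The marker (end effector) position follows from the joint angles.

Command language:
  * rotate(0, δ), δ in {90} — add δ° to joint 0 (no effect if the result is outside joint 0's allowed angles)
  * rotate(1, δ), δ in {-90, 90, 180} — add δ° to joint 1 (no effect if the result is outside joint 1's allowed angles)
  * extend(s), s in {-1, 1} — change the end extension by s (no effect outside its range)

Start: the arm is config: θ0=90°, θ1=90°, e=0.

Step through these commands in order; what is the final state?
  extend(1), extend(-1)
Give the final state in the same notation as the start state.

start: config: θ0=90°, θ1=90°, e=0
step 1 (extend(1)): config: θ0=90°, θ1=90°, e=1
step 2 (extend(-1)): config: θ0=90°, θ1=90°, e=0

config: θ0=90°, θ1=90°, e=0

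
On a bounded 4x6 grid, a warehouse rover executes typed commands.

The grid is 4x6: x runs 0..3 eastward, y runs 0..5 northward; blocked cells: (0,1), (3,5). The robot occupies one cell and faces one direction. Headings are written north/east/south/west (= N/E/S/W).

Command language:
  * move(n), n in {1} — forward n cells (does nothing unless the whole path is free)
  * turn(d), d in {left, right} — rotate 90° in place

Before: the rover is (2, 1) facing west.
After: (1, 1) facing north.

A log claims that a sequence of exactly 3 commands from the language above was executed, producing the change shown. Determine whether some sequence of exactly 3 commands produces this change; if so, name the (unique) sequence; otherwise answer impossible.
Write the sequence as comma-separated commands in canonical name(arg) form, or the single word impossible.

key: order matters: swapping move(1) and turn(right) lands elsewhere
from: (2, 1) facing west
t=1 move(1) ⇒ (1, 1) facing west
t=2 move(1) ⇒ (1, 1) facing west
t=3 turn(right) ⇒ (1, 1) facing north
all 27 alternatives checked — unique.

move(1), move(1), turn(right)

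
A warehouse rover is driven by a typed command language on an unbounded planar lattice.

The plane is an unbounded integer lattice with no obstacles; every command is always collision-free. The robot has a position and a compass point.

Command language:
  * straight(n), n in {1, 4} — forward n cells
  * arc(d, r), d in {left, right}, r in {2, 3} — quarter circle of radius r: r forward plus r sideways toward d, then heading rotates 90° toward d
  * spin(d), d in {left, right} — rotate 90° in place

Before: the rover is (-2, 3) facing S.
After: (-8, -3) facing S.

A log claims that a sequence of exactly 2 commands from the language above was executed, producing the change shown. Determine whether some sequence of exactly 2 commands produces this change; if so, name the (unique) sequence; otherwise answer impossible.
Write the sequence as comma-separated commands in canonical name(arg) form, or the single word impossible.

arc(right, 3), arc(left, 3)

key: heading stays S — rotations cancel among the 2 commands
initial: (-2, 3) facing S
t=1 arc(right, 3) ⇒ (-5, 0) facing W
t=2 arc(left, 3) ⇒ (-8, -3) facing S
no other 2-command option fits: unique.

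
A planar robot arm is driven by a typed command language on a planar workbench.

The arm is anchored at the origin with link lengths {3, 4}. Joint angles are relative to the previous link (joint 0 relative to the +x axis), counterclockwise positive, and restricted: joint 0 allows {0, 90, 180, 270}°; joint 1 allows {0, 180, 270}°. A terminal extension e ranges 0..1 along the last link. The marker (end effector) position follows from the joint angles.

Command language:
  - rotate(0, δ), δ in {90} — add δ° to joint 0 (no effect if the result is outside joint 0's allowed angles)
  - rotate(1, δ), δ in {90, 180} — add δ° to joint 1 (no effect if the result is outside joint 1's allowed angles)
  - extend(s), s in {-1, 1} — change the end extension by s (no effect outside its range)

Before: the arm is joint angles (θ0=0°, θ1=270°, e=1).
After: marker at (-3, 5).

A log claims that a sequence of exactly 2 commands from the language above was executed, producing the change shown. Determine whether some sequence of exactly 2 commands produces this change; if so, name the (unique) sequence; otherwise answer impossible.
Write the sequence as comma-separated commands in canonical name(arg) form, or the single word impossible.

rotate(0, 90), rotate(0, 90)

initial: joint angles (θ0=0°, θ1=270°, e=1)
t=1 rotate(0, 90) ⇒ joint angles (θ0=90°, θ1=270°, e=1)
t=2 rotate(0, 90) ⇒ joint angles (θ0=180°, θ1=270°, e=1)
no other 2-command option fits: unique.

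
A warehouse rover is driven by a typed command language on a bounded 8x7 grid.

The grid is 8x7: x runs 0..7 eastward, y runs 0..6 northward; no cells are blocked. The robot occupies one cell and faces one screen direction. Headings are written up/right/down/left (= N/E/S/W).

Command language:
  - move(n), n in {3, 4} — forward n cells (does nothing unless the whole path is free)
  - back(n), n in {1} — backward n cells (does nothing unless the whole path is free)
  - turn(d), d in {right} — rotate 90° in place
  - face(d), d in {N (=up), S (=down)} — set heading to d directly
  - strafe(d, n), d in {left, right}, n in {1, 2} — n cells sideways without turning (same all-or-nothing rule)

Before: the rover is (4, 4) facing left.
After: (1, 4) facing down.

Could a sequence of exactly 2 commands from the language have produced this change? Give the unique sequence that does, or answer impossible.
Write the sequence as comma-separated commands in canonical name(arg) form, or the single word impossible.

move(3), face(S)

key: running face(S) before move(3) would end elsewhere — order is forced
from: (4, 4) facing left
1. move(3) → (1, 4) facing left
2. face(S) → (1, 4) facing down
all 100 alternatives checked — unique.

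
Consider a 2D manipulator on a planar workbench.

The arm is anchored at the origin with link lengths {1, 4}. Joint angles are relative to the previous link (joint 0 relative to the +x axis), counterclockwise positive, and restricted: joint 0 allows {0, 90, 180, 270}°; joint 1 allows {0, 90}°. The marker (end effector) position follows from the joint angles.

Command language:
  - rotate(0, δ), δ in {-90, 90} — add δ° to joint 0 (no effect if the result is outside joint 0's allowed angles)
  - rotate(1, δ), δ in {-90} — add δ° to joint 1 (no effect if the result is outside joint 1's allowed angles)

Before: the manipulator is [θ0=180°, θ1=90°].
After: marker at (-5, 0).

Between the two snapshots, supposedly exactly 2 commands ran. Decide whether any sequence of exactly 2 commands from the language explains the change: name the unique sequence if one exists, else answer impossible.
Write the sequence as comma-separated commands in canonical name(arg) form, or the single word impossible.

rotate(1, -90), rotate(1, -90)

begin: [θ0=180°, θ1=90°]
step 1 (rotate(1, -90)): [θ0=180°, θ1=0°]
step 2 (rotate(1, -90)): [θ0=180°, θ1=0°]
uniquely the one of 9 2-step routes that fits.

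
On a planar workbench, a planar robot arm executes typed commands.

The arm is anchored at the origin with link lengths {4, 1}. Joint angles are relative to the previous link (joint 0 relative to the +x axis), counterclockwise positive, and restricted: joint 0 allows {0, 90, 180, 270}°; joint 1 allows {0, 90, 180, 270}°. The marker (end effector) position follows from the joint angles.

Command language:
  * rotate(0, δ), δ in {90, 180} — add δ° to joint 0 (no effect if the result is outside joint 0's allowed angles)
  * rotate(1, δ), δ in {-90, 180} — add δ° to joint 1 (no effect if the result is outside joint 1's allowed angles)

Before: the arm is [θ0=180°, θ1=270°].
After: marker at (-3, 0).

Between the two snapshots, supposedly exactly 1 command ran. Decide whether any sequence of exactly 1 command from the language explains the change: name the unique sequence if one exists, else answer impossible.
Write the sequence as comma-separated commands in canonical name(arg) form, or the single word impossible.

rotate(1, -90)

from: [θ0=180°, θ1=270°]
step 1 (rotate(1, -90)): [θ0=180°, θ1=180°]
no rival 1-sequence matches.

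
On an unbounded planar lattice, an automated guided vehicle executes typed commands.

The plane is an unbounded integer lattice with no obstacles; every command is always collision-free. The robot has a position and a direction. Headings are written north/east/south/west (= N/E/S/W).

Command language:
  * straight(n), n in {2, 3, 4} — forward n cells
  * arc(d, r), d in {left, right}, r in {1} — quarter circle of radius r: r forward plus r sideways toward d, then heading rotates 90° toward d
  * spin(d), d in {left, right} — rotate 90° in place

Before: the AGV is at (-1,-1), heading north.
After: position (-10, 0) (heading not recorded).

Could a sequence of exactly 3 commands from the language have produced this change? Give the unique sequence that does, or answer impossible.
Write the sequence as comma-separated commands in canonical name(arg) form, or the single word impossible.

key: running straight(4) before arc(left, 1) would end elsewhere — order is forced
from: at (-1,-1), heading north
step 1 (arc(left, 1)): at (-2,0), heading west
step 2 (straight(4)): at (-6,0), heading west
step 3 (straight(4)): at (-10,0), heading west
no rival 3-sequence matches.

arc(left, 1), straight(4), straight(4)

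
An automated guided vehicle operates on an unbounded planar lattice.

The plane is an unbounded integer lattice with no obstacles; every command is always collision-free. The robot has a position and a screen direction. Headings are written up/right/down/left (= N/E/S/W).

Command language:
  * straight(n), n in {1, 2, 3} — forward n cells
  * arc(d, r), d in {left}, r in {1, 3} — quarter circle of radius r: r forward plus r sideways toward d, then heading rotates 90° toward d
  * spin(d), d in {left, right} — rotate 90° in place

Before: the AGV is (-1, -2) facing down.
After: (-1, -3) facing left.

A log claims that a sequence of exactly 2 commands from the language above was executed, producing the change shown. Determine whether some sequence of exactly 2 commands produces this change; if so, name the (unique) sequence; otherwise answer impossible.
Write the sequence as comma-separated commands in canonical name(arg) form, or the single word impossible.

key: order matters: swapping straight(1) and spin(right) lands elsewhere
initial: (-1, -2) facing down
[1] after straight(1): (-1, -3) facing down
[2] after spin(right): (-1, -3) facing left
uniquely the one of 49 2-step routes that fits.

straight(1), spin(right)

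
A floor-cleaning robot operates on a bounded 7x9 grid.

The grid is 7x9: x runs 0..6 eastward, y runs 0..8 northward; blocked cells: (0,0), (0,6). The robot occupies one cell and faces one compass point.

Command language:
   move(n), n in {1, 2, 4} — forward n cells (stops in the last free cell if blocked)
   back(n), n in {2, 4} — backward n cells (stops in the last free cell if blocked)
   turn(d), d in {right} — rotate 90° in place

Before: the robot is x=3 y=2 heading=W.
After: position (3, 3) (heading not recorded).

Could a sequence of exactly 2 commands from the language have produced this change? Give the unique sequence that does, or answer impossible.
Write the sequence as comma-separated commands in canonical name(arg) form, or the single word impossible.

key: order matters: swapping turn(right) and move(1) lands elsewhere
t0: x=3 y=2 heading=W
step 1 (turn(right)): x=3 y=2 heading=N
step 2 (move(1)): x=3 y=3 heading=N
no rival 2-sequence matches.

turn(right), move(1)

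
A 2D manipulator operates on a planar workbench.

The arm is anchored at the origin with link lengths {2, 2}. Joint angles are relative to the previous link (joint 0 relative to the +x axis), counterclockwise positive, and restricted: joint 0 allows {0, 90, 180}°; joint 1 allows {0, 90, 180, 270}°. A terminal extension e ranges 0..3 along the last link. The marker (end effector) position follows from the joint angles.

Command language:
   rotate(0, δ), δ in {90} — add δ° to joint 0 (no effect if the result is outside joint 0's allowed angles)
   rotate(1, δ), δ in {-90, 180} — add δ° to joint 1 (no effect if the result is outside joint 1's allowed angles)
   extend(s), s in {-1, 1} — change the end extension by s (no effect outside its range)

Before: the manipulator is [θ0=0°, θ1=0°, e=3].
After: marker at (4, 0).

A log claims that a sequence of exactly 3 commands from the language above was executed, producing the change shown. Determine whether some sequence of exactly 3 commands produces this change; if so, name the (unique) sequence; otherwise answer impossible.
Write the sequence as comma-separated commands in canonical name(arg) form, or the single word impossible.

begin: [θ0=0°, θ1=0°, e=3]
[1] after extend(-1): [θ0=0°, θ1=0°, e=2]
[2] after extend(-1): [θ0=0°, θ1=0°, e=1]
[3] after extend(-1): [θ0=0°, θ1=0°, e=0]
uniquely the one of 125 3-step routes that fits.

extend(-1), extend(-1), extend(-1)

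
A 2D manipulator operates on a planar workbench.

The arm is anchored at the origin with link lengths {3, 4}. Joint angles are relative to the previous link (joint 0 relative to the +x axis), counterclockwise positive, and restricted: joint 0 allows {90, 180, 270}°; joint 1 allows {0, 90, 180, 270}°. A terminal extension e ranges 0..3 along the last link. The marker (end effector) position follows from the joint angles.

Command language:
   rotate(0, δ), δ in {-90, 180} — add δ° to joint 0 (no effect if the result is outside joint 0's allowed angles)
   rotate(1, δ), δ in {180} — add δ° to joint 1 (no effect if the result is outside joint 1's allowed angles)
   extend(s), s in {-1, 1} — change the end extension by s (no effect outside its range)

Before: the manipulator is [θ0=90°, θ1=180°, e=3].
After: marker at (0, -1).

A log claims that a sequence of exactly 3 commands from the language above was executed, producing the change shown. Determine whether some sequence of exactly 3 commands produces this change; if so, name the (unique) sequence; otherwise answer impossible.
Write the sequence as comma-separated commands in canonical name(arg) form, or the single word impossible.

extend(-1), extend(-1), extend(-1)

begin: [θ0=90°, θ1=180°, e=3]
[1] after extend(-1): [θ0=90°, θ1=180°, e=2]
[2] after extend(-1): [θ0=90°, θ1=180°, e=1]
[3] after extend(-1): [θ0=90°, θ1=180°, e=0]
no rival 3-sequence matches.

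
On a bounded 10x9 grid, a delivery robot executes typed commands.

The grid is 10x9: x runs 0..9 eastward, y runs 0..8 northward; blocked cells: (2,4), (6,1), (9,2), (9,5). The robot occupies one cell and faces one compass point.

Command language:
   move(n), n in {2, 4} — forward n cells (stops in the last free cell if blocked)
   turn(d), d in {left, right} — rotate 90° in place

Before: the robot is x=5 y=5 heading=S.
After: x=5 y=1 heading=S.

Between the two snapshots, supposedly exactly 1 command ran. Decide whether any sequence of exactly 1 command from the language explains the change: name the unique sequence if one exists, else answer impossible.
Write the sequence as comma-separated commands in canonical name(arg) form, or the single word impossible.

key: heading stays S — the single command does not turn
begin: x=5 y=5 heading=S
step 1 (move(4)): x=5 y=1 heading=S
uniquely the one of 4 1-step routes that fits.

move(4)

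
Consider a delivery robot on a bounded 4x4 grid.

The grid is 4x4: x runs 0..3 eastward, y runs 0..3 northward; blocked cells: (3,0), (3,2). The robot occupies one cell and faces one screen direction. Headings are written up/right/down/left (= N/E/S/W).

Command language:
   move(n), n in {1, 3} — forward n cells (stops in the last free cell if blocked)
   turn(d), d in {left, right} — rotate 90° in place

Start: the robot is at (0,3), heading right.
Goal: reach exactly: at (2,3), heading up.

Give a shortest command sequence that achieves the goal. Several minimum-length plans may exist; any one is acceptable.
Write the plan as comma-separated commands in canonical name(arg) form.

initial: at (0,3), heading right
step 1 (move(1)): at (1,3), heading right
step 2 (move(1)): at (2,3), heading right
step 3 (turn(left)): at (2,3), heading up
minimal: 3 command(s), checked below 3.

move(1), move(1), turn(left)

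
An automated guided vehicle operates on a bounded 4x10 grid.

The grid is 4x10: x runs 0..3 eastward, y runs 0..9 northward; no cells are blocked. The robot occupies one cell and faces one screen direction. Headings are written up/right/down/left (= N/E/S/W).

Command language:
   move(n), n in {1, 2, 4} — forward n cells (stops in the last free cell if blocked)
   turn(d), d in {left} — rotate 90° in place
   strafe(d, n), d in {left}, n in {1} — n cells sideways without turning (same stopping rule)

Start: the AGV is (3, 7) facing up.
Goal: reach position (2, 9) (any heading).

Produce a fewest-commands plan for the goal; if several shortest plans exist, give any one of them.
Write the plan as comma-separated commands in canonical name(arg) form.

strafe(left, 1), move(2)

t0: (3, 7) facing up
t=1 strafe(left, 1) ⇒ (2, 7) facing up
t=2 move(2) ⇒ (2, 9) facing up
minimal: 2 command(s), checked below 2.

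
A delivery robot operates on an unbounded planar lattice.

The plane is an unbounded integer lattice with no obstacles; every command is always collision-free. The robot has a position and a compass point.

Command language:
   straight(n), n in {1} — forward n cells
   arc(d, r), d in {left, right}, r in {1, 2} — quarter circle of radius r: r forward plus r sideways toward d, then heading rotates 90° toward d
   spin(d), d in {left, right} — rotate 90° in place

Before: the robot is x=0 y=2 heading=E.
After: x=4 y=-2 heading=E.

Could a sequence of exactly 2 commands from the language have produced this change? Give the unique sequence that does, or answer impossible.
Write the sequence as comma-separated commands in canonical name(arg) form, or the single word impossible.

arc(right, 2), arc(left, 2)

key: heading stays E — rotations cancel among the 2 commands
from: x=0 y=2 heading=E
1. arc(right, 2) → x=2 y=0 heading=S
2. arc(left, 2) → x=4 y=-2 heading=E
uniquely the one of 49 2-step routes that fits.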